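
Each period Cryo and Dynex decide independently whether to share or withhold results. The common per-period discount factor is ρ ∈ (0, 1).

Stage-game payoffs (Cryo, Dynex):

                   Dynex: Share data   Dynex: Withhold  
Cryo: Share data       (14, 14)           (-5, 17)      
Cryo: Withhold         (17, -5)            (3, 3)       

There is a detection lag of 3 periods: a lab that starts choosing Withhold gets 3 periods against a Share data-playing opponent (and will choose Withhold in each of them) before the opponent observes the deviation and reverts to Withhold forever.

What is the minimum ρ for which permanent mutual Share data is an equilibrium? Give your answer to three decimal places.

0.598

A deviator earns 17 for 3 periods, then 3 forever; cooperating earns 14 forever. Multiplying the IC by (1−ρ):
14 ≥ 17(1−ρ^3) + 3ρ^3, so 14·ρ^3 ≥ 3 and ρ^3 ≥ 3/14.
ρ ≥ (3/14)^(1/3) ≈ 0.598.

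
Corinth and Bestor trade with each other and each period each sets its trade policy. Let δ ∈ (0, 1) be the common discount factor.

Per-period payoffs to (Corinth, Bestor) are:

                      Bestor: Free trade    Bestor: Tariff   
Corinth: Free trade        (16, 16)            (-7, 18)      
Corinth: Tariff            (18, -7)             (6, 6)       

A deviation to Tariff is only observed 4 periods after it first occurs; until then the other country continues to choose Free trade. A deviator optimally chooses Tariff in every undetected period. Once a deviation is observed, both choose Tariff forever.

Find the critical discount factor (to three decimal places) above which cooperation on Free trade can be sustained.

0.639

A deviator earns 18 for 4 periods, then 6 forever; cooperating earns 16 forever. Multiplying the IC by (1−δ):
16 ≥ 18(1−δ^4) + 6δ^4, so 12·δ^4 ≥ 2 and δ^4 ≥ 1/6.
δ ≥ (1/6)^(1/4) ≈ 0.639.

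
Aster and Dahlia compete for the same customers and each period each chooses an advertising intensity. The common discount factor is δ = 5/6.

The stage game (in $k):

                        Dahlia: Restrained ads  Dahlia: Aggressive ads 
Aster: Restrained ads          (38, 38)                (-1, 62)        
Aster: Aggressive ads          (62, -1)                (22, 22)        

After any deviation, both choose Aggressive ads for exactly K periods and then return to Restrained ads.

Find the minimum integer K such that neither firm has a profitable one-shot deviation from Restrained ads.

No profitable deviation requires (38−22)(δ+…+δ^K) ≥ 62−38, i.e. δ+…+δ^K ≥ 3/2 ≈ 1.5000.
With δ = 5/6, the partial sums are K=1: 0.8333, K=2: 1.5278.
K = 2 is the first length at which the sum reaches 1.5000.

2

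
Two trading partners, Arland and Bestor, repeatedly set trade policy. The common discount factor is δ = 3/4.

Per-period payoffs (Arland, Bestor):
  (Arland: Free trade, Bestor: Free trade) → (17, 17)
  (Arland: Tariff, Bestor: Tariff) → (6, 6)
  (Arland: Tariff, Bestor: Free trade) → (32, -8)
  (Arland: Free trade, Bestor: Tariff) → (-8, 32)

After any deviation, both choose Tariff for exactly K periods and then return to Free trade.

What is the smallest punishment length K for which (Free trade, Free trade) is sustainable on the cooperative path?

Need Σ_{k=1}^{K} δ^k ≥ (32−17)/(17−6) = 1.3636 at δ = 3/4.
At K = 2 the sum is 1.3125 < 1.3636; at K = 3 it is 1.7344 ≥ 1.3636.
So the minimum punishment length is K = 3.

3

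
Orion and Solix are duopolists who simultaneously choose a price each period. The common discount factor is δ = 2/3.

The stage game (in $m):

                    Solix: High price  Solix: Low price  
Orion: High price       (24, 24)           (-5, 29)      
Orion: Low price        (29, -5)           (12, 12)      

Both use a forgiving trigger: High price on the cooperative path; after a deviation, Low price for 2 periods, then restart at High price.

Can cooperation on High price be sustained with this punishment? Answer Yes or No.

Yes

Comparing payoff streams over the 3 periods until play realigns: cooperate → 24(1+δ+…+δ^2); deviate → 29 + 12(δ+…+δ^2).
Cooperation is sustained iff (24−12)(δ+…+δ^2) ≥ 29−24.
δ+…+δ^2 = 2/3·(1−(2/3)^2)/(1−2/3) = 1.1111, and (29−24)/(24−12) = 0.4167.
1.1111 ≥ 0.4167, so cooperation is sustainable.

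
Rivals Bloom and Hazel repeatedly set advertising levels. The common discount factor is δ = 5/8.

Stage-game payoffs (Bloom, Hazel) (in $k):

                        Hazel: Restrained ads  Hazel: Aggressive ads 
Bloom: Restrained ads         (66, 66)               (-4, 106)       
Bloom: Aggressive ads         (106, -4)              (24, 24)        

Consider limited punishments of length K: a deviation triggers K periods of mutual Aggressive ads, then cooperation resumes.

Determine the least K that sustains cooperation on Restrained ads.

2

IC: δ(1−δ^K)/(1−δ) ≥ (106−66)/(66−24) = 20/21.
With δ = 5/8: need 1 − δ^K ≥ 20/21·(1−5/8)/(5/8), i.e. δ^K ≤ 0.4286.
Since (5/8)^1 = 0.6250 and (5/8)^2 = 0.3906, the smallest such K is 2.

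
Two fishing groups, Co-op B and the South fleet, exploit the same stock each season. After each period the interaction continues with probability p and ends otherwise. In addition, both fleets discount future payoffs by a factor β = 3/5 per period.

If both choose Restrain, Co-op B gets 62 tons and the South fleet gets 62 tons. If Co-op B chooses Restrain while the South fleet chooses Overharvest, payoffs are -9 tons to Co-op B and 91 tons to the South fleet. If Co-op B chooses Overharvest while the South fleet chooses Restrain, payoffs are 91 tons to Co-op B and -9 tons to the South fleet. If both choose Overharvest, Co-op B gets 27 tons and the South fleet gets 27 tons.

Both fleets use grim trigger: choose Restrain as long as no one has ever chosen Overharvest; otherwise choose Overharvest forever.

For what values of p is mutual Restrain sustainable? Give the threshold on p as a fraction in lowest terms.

With continuation probability p and discount β, the effective per-period discount factor is βp.
Grim-trigger IC: βp ≥ (91−62)/(91−27) = 29/64.
So p ≥ (29/64)/(3/5) = 145/192.

145/192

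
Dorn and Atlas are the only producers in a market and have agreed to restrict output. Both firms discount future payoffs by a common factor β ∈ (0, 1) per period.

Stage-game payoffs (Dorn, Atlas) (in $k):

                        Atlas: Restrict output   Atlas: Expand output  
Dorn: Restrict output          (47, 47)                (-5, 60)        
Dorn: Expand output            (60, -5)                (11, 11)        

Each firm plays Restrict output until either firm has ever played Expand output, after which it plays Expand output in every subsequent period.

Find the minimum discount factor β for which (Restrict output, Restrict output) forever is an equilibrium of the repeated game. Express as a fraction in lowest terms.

One-period gain from deviating is 60 − 47 = 13. The loss is 47 − 11 = 36 in every subsequent period, with present value 36·β/(1−β).
Deviation is unprofitable when 36·β/(1−β) ≥ 13, i.e. β/(1−β) ≥ 13/36.
Equivalently β ≥ 13/(13+36) = 13/49.

13/49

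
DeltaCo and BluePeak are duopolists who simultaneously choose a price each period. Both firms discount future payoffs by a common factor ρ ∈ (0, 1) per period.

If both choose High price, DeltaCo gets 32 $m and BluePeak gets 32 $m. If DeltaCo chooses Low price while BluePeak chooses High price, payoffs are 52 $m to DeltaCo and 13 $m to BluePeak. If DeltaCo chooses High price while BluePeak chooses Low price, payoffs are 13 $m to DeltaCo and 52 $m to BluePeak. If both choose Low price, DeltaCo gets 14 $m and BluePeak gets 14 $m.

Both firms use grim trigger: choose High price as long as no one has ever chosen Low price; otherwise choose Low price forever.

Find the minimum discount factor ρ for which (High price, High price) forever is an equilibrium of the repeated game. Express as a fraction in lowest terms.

Under grim trigger the critical discount factor is (T−C)/(T−P) with T = 52, C = 32, P = 14.
ρ* = (52−32)/(52−14) = 20/38 = 10/19.

10/19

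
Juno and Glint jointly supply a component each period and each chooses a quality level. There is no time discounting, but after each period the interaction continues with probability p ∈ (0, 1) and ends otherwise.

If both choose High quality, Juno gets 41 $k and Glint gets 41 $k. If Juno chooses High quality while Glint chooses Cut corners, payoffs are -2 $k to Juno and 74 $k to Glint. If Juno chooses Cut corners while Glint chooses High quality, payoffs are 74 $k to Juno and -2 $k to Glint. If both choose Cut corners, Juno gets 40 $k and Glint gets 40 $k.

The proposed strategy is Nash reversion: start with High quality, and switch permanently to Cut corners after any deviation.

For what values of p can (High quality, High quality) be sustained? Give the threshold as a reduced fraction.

33/34

With no time discounting, the continuation probability p plays the role of the discount factor.
Grim-trigger IC: 41/(1−p) ≥ 74 + 40p/(1−p) ⇒ p ≥ (74−41)/(74−40) = 33/34.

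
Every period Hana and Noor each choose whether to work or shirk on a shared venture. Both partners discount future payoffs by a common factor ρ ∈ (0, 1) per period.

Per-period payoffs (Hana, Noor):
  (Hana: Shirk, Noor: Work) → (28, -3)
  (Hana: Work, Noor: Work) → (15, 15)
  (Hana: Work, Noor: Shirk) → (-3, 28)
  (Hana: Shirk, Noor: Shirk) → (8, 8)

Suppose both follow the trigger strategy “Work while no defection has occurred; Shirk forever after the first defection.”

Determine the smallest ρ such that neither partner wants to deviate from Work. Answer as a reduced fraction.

One-period gain from deviating is 28 − 15 = 13. The loss is 15 − 8 = 7 in every subsequent period, with present value 7·ρ/(1−ρ).
Deviation is unprofitable when 7·ρ/(1−ρ) ≥ 13, i.e. ρ/(1−ρ) ≥ 13/7.
Equivalently ρ ≥ 13/(13+7) = 13/20.

13/20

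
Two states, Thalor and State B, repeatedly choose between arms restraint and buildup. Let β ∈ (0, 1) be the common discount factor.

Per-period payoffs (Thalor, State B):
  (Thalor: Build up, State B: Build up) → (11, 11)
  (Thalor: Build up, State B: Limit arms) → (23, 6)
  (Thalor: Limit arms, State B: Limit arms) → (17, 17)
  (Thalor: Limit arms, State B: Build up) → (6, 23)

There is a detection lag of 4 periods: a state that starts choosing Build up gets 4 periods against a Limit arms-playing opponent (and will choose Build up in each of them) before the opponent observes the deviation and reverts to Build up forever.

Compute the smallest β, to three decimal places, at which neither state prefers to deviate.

0.841

The best deviation is to choose Build up for all 4 undetected periods, earning 23 each, then 11 forever once detected.
Deviation value: 23(1−β^4)/(1−β) + 11β^4/(1−β); cooperation value: 17/(1−β).
IC: 17 ≥ 23(1−β^4) + 11β^4 = 23 − 12β^4.
So β^4 ≥ 6/12 = 1/2, giving β ≥ (1/2)^(1/4) ≈ 0.841.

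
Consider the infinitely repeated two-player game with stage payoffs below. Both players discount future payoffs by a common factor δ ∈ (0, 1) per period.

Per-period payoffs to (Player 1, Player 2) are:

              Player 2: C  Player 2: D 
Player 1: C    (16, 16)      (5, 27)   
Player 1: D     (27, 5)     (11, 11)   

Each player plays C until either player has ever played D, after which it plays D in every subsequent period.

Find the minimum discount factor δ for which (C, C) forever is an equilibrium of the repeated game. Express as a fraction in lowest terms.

11/16

One-period gain from deviating is 27 − 16 = 11. The loss is 16 − 11 = 5 in every subsequent period, with present value 5·δ/(1−δ).
Deviation is unprofitable when 5·δ/(1−δ) ≥ 11, i.e. δ/(1−δ) ≥ 11/5.
Equivalently δ ≥ 11/(11+5) = 11/16.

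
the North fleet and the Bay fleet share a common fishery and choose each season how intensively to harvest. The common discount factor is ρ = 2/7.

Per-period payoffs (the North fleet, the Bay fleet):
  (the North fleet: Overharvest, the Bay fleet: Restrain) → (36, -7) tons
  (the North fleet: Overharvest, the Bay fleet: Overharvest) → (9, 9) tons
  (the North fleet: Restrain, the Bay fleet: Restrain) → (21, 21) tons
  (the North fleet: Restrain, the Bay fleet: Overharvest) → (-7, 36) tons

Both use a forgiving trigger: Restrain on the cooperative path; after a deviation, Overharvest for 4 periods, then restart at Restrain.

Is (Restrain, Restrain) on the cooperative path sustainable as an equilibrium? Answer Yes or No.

IC: ρ+…+ρ^4 ≥ (36−21)/(21−9) = 5/4.
At ρ = 2/7: partial sum = 0.3973 < 1.2500. Cooperation not sustainable.

No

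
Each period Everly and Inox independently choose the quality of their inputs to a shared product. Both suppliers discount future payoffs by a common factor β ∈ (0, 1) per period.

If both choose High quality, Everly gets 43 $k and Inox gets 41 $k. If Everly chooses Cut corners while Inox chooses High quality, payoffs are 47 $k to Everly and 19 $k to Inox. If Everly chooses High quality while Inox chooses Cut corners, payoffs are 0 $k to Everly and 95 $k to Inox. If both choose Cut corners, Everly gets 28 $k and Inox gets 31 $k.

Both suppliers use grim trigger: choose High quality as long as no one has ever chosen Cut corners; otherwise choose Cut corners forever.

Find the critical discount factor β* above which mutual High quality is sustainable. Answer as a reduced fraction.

Everly: cooperation gives 43 each period; deviation gives 47 once then 28 forever.
  43/(1−β) ≥ 47 + 28β/(1−β) ⇒ β ≥ 4/19.
Inox: cooperation gives 41 each period; deviation gives 95 once then 31 forever.
  β ≥ 54/64 = 27/32.
Both must hold, so the binding constraint is Inox's: β ≥ 27/32.

27/32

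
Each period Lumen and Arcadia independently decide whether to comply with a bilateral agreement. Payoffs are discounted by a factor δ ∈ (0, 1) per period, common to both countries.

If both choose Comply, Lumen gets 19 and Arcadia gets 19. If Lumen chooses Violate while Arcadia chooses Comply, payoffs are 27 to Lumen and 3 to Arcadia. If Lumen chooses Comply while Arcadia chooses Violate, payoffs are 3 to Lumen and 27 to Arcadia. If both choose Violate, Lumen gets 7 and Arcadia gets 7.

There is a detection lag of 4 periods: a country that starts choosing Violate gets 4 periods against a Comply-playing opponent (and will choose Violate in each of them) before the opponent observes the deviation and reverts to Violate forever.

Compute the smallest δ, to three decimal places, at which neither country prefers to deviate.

0.795

The best deviation is to choose Violate for all 4 undetected periods, earning 27 each, then 7 forever once detected.
Deviation value: 27(1−δ^4)/(1−δ) + 7δ^4/(1−δ); cooperation value: 19/(1−δ).
IC: 19 ≥ 27(1−δ^4) + 7δ^4 = 27 − 20δ^4.
So δ^4 ≥ 8/20 = 2/5, giving δ ≥ (2/5)^(1/4) ≈ 0.795.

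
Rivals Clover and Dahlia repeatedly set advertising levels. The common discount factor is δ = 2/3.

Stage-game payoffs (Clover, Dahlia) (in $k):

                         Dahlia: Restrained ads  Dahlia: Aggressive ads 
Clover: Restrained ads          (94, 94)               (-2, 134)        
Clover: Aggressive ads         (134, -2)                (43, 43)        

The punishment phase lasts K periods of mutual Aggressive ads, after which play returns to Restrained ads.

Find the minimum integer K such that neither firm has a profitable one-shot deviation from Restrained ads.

2

No profitable deviation requires (94−43)(δ+…+δ^K) ≥ 134−94, i.e. δ+…+δ^K ≥ 40/51 ≈ 0.7843.
With δ = 2/3, the partial sums are K=1: 0.6667, K=2: 1.1111.
K = 2 is the first length at which the sum reaches 0.7843.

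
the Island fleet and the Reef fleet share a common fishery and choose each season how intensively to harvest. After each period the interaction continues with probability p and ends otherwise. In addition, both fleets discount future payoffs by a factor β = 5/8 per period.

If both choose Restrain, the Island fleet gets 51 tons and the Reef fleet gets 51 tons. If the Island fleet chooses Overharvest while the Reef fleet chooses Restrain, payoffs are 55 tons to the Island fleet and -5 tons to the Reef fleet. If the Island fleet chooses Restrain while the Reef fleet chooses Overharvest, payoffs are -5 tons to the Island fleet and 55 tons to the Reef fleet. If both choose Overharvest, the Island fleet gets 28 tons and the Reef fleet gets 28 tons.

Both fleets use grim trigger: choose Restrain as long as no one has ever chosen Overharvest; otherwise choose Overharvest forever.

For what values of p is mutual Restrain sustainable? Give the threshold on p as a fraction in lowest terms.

32/135

With continuation probability p and discount β, the effective per-period discount factor is βp.
Grim-trigger IC: βp ≥ (55−51)/(55−28) = 4/27.
So p ≥ (4/27)/(5/8) = 32/135.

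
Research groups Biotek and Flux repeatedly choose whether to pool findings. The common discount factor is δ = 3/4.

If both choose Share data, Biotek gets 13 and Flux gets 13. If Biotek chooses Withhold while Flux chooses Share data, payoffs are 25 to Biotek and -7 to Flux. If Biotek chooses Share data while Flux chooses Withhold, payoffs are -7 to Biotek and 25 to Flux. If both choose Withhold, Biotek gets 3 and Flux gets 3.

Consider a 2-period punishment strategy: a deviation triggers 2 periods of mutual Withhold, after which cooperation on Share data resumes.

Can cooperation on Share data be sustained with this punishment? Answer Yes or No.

Yes

A one-shot deviation gives 25 now, then 3 for 2 periods, then back to 13.
Gain from deviating: (25−13) today; loss: (13−3) in each of the next 2 periods.
No-deviation condition: (13−3)(δ+…+δ^2) ≥ 25−13, i.e. δ+…+δ^2 ≥ 6/5.
At δ = 3/4: δ+…+δ^2 = 1.3125 ≥ 1.2000.
So cooperation is sustainable.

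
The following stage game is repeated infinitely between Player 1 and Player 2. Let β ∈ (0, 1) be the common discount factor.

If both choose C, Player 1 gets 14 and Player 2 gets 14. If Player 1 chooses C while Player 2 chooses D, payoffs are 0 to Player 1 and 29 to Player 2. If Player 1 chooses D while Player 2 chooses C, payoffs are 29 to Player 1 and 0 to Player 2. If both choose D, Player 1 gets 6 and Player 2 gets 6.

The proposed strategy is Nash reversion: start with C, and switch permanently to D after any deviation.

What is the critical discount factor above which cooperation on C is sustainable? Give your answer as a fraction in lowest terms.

14/(1−β) ≥ 29 + 6β/(1−β)
14 ≥ 29 − 23β
β ≥ 15/23.

15/23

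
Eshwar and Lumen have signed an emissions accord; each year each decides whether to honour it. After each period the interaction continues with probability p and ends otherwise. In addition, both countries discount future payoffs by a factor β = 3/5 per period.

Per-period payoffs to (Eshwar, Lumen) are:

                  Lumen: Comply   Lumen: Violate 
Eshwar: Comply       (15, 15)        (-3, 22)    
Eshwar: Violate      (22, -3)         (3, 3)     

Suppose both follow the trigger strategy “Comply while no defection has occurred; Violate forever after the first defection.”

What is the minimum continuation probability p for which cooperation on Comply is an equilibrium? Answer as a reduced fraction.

35/57

With continuation probability p and discount β, the effective per-period discount factor is βp.
Grim-trigger IC: βp ≥ (22−15)/(22−3) = 7/19.
So p ≥ (7/19)/(3/5) = 35/57.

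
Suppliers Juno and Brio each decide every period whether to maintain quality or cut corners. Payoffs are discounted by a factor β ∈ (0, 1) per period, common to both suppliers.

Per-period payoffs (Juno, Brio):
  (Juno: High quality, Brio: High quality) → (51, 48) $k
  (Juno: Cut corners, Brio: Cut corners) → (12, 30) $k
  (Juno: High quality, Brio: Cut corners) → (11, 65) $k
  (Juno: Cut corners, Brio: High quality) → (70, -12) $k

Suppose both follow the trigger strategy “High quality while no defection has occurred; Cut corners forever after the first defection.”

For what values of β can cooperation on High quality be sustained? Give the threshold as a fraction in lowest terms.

For Juno: deviation gain 70−51 = 19, per-period punishment loss 51−12 = 39. IC gives β ≥ 19/58.
For Brio: gain 17, loss 18 per period, so β ≥ 17/35.
The tighter constraint is Brio's, so cooperation needs β ≥ 17/35.

17/35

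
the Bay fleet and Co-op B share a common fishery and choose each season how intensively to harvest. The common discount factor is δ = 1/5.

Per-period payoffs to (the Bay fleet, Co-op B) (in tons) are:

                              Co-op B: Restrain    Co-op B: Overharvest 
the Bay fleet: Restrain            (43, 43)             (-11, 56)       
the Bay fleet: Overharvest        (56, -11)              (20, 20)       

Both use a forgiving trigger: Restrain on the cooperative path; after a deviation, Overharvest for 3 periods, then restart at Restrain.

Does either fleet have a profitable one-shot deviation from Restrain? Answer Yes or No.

Comparing payoff streams over the 4 periods until play realigns: cooperate → 43(1+δ+…+δ^3); deviate → 56 + 20(δ+…+δ^3).
Cooperation is sustained iff (43−20)(δ+…+δ^3) ≥ 56−43.
δ+…+δ^3 = 1/5·(1−(1/5)^3)/(1−1/5) = 0.2480, and (56−43)/(43−20) = 0.5652.
0.2480 < 0.5652, so cooperation is not sustainable.

Yes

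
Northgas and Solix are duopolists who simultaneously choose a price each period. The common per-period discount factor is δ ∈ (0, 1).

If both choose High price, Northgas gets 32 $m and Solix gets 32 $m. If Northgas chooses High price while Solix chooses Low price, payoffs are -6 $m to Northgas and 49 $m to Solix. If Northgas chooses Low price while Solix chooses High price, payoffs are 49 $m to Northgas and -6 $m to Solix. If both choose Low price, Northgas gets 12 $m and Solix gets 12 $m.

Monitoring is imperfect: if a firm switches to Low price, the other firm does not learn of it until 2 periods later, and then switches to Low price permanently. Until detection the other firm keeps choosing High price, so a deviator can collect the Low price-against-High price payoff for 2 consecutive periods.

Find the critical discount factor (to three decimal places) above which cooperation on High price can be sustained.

Deviating for the 2 undetected periods gains 49−32 = 17 per period over cooperation, then loses 32−12 = 20 per period forever once punishment starts.
Gain: 17(1 + δ + … + δ^1); loss: 20·δ^2/(1−δ).
No profitable deviation ⇔ 17(1−δ^2) ≤ 20·δ^2, i.e. δ^2 ≥ 17/(17+20) = 17/37.
Hence δ ≥ (17/37)^(1/2) ≈ 0.678.

0.678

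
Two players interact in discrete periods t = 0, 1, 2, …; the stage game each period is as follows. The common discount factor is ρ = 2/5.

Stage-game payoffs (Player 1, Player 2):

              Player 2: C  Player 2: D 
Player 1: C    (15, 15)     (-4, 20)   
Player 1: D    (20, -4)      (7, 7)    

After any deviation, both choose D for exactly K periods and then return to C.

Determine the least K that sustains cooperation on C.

4

No profitable deviation requires (15−7)(ρ+…+ρ^K) ≥ 20−15, i.e. ρ+…+ρ^K ≥ 5/8 ≈ 0.6250.
With ρ = 2/5, the partial sums are K=1: 0.4000, K=2: 0.5600, K=3: 0.6240, K=4: 0.6496.
K = 4 is the first length at which the sum reaches 0.6250.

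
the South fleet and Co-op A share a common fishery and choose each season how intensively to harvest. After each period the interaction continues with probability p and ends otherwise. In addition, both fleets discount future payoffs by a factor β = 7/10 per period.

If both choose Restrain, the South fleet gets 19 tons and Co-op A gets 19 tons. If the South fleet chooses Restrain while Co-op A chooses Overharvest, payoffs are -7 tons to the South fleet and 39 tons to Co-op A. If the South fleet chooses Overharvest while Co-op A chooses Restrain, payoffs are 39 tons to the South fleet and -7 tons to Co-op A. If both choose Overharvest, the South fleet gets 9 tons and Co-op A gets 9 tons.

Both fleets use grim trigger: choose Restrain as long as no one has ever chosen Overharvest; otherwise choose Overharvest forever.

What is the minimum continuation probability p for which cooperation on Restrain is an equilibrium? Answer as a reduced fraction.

20/21

With continuation probability p and discount β, the effective per-period discount factor is βp.
Grim-trigger IC: βp ≥ (39−19)/(39−9) = 2/3.
So p ≥ (2/3)/(7/10) = 20/21.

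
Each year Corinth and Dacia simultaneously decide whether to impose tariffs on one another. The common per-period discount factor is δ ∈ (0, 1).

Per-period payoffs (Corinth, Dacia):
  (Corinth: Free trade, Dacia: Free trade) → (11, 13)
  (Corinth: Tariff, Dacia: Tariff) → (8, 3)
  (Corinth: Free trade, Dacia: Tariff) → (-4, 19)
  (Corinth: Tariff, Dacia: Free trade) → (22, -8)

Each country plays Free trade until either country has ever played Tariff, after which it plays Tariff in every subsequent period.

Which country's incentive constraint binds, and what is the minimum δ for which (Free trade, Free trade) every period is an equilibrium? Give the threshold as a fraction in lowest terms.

Corinth's threshold: (22−11)/(22−8) = 11/14.
Dacia's threshold: (19−13)/(19−3) = 3/8.
11/14 > 3/8, so Corinth binds and δ* = 11/14.

Corinth; δ ≥ 11/14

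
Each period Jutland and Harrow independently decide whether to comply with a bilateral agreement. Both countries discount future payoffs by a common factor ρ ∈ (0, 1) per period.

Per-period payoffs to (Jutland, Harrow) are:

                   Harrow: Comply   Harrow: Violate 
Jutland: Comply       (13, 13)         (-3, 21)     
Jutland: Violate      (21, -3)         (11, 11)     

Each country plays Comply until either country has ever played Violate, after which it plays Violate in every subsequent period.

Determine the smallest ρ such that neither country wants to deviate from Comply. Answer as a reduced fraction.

One-period gain from deviating is 21 − 13 = 8. The loss is 13 − 11 = 2 in every subsequent period, with present value 2·ρ/(1−ρ).
Deviation is unprofitable when 2·ρ/(1−ρ) ≥ 8, i.e. ρ/(1−ρ) ≥ 4.
Equivalently ρ ≥ 8/(8+2) = 4/5.

4/5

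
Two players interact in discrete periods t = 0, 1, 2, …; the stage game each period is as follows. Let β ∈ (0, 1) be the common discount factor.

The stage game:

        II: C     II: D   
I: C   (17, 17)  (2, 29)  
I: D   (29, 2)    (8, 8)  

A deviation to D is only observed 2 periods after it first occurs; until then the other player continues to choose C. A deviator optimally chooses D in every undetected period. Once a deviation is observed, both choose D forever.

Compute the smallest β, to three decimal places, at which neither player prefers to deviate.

Deviating for the 2 undetected periods gains 29−17 = 12 per period over cooperation, then loses 17−8 = 9 per period forever once punishment starts.
Gain: 12(1 + β + … + β^1); loss: 9·β^2/(1−β).
No profitable deviation ⇔ 12(1−β^2) ≤ 9·β^2, i.e. β^2 ≥ 12/(12+9) = 4/7.
Hence β ≥ (4/7)^(1/2) ≈ 0.756.

0.756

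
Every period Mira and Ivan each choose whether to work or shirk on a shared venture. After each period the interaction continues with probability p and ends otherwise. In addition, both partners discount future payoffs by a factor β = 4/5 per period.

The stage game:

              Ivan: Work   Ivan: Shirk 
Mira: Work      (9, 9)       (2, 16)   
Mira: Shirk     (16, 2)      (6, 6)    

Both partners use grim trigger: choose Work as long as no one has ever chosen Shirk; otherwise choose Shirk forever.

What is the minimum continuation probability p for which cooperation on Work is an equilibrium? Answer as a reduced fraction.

With continuation probability p and discount β, the effective per-period discount factor is βp.
Grim-trigger IC: βp ≥ (16−9)/(16−6) = 7/10.
So p ≥ (7/10)/(4/5) = 7/8.

7/8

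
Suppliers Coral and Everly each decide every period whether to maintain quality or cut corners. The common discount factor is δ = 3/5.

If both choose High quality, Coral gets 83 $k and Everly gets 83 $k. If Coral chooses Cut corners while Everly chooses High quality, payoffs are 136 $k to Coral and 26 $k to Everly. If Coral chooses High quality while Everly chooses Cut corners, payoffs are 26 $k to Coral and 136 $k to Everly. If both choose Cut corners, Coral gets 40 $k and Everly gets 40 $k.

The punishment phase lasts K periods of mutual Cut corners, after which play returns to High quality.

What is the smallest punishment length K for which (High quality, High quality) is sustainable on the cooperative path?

4

Need Σ_{k=1}^{K} δ^k ≥ (136−83)/(83−40) = 1.2326 at δ = 3/5.
At K = 3 the sum is 1.1760 < 1.2326; at K = 4 it is 1.3056 ≥ 1.2326.
So the minimum punishment length is K = 4.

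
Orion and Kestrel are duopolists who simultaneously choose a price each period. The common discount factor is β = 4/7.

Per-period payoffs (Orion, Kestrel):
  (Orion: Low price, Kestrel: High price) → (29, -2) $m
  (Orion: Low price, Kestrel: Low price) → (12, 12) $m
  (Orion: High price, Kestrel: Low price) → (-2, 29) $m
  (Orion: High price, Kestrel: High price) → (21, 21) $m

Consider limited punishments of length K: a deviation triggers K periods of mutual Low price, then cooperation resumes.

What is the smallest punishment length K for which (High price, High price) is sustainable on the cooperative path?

IC: β(1−β^K)/(1−β) ≥ (29−21)/(21−12) = 8/9.
With β = 4/7: need 1 − β^K ≥ 8/9·(1−4/7)/(4/7), i.e. β^K ≤ 0.3333.
Since (4/7)^1 = 0.5714 and (4/7)^2 = 0.3265, the smallest such K is 2.

2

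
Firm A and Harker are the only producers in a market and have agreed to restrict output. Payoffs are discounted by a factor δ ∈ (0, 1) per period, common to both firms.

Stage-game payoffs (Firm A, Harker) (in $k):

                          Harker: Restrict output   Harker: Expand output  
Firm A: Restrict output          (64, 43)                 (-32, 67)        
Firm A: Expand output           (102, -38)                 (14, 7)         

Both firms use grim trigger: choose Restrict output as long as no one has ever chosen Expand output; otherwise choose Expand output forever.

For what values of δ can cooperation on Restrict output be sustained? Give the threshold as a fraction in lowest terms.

For Firm A: deviation gain 102−64 = 38, per-period punishment loss 64−14 = 50. IC gives δ ≥ 38/88 = 19/44.
For Harker: gain 24, loss 36 per period, so δ ≥ 24/60 = 2/5.
The tighter constraint is Firm A's, so cooperation needs δ ≥ 19/44.

19/44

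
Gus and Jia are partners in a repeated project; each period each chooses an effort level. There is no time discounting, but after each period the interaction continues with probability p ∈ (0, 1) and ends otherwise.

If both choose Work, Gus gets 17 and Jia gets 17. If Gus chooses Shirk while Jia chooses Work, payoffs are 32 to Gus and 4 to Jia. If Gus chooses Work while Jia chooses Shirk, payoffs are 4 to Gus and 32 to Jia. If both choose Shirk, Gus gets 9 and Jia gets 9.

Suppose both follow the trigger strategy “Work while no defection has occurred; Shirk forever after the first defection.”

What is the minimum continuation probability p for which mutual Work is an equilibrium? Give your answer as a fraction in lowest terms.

Expected cooperation value is 17 + p·17 + p²·17 + … = 17/(1−p); deviation gives 32 + p·9/(1−p).
17 ≥ 32(1−p) + 9p ⇒ 23p ≥ 15 ⇒ p ≥ 15/23.

15/23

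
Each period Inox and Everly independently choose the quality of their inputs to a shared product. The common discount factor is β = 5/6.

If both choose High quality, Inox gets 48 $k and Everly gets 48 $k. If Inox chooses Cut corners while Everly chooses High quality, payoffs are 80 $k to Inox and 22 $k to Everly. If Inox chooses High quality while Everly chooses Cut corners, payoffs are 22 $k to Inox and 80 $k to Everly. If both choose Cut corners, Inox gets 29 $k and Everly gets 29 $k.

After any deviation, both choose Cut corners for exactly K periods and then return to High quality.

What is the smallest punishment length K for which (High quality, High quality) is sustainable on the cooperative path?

Need Σ_{k=1}^{K} β^k ≥ (80−48)/(48−29) = 1.6842 at β = 5/6.
At K = 2 the sum is 1.5278 < 1.6842; at K = 3 it is 2.1065 ≥ 1.6842.
So the minimum punishment length is K = 3.

3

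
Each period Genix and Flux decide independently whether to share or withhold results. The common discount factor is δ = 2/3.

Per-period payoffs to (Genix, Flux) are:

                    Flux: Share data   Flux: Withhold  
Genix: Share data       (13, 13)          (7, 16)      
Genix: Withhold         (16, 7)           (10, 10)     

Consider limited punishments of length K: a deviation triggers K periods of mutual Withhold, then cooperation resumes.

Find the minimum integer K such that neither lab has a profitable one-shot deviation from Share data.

2

Need Σ_{k=1}^{K} δ^k ≥ (16−13)/(13−10) = 1.0000 at δ = 2/3.
At K = 1 the sum is 0.6667 < 1.0000; at K = 2 it is 1.1111 ≥ 1.0000.
So the minimum punishment length is K = 2.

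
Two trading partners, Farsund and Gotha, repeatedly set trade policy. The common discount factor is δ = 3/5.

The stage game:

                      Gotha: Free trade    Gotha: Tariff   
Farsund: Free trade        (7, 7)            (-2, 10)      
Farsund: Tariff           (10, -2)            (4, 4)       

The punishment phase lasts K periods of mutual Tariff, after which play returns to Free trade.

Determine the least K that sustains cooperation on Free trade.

No profitable deviation requires (7−4)(δ+…+δ^K) ≥ 10−7, i.e. δ+…+δ^K ≥ 1 ≈ 1.0000.
With δ = 3/5, the partial sums are K=1: 0.6000, K=2: 0.9600, K=3: 1.1760.
K = 3 is the first length at which the sum reaches 1.0000.

3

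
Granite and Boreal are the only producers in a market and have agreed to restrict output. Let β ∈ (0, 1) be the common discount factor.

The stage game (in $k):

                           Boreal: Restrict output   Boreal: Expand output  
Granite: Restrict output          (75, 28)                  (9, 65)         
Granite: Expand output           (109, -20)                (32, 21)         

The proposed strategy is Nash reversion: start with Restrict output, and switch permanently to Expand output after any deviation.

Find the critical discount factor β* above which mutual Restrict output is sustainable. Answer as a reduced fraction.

37/44

For Granite: deviation gain 109−75 = 34, per-period punishment loss 75−32 = 43. IC gives β ≥ 34/77.
For Boreal: gain 37, loss 7 per period, so β ≥ 37/44.
The tighter constraint is Boreal's, so cooperation needs β ≥ 37/44.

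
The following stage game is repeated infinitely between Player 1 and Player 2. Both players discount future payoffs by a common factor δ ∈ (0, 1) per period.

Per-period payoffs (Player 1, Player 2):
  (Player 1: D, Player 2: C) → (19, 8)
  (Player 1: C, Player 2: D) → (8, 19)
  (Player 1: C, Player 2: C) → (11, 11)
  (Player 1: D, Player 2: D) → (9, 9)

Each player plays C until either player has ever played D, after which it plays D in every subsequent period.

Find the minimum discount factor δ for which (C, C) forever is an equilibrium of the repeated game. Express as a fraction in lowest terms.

Cooperation forever yields 11 each period: 11/(1−δ).
Deviating yields 19 once, then 9 forever: 19 + 9δ/(1−δ).
No profitable deviation requires 11/(1−δ) ≥ 19 + 9δ/(1−δ).
Multiplying by (1−δ): 11 ≥ 19(1−δ) + 9δ = 19 − 10δ.
So 10δ ≥ 8, i.e. δ ≥ 8/10 = 4/5.

4/5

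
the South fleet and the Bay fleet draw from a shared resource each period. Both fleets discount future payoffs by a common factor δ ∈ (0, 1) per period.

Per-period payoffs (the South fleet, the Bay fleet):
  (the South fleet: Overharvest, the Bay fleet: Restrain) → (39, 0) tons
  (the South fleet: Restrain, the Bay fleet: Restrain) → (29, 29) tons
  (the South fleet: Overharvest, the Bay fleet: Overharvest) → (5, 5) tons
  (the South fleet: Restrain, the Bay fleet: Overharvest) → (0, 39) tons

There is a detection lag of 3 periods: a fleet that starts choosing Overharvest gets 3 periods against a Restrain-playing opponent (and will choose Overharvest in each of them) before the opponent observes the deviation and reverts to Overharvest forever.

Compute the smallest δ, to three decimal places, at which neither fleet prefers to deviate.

Deviating for the 3 undetected periods gains 39−29 = 10 per period over cooperation, then loses 29−5 = 24 per period forever once punishment starts.
Gain: 10(1 + δ + … + δ^2); loss: 24·δ^3/(1−δ).
No profitable deviation ⇔ 10(1−δ^3) ≤ 24·δ^3, i.e. δ^3 ≥ 10/(10+24) = 5/17.
Hence δ ≥ (5/17)^(1/3) ≈ 0.665.

0.665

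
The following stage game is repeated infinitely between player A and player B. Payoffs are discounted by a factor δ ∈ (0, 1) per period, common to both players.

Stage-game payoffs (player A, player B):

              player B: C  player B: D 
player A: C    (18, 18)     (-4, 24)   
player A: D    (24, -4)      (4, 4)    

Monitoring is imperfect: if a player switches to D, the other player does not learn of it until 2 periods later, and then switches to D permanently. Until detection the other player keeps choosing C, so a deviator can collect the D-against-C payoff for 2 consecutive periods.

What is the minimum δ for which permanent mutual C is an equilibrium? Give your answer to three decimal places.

0.548

A deviator earns 24 for 2 periods, then 4 forever; cooperating earns 18 forever. Multiplying the IC by (1−δ):
18 ≥ 24(1−δ^2) + 4δ^2, so 20·δ^2 ≥ 6 and δ^2 ≥ 3/10.
δ ≥ (3/10)^(1/2) ≈ 0.548.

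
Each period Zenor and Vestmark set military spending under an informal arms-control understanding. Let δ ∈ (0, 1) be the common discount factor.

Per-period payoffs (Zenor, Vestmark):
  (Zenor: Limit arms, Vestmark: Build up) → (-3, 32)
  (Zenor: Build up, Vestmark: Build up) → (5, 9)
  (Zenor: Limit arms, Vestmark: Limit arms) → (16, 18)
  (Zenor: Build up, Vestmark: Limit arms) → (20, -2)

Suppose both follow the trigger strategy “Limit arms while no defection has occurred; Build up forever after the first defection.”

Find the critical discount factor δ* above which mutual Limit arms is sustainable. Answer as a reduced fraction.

Zenor's threshold: (20−16)/(20−5) = 4/15.
Vestmark's threshold: (32−18)/(32−9) = 14/23.
4/15 < 14/23, so Vestmark binds and δ* = 14/23.

14/23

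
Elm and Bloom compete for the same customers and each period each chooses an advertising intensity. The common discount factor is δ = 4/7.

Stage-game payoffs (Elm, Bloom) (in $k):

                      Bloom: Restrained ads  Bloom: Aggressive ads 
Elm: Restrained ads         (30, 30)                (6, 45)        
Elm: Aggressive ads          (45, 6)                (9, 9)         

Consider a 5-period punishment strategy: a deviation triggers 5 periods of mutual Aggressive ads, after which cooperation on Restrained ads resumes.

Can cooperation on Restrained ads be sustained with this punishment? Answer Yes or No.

Yes

IC: δ+…+δ^5 ≥ (45−30)/(30−9) = 5/7.
At δ = 4/7: partial sum = 1.2521 ≥ 0.7143. Cooperation sustainable.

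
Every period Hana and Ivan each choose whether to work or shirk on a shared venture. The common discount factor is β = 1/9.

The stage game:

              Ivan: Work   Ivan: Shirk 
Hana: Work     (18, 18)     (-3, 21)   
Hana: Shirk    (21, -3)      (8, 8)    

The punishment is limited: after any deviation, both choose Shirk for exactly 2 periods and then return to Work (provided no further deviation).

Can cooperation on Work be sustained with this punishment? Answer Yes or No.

Comparing payoff streams over the 3 periods until play realigns: cooperate → 18(1+β+…+β^2); deviate → 21 + 8(β+…+β^2).
Cooperation is sustained iff (18−8)(β+…+β^2) ≥ 21−18.
β+…+β^2 = 1/9·(1−(1/9)^2)/(1−1/9) = 0.1235, and (21−18)/(18−8) = 0.3000.
0.1235 < 0.3000, so cooperation is not sustainable.

No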